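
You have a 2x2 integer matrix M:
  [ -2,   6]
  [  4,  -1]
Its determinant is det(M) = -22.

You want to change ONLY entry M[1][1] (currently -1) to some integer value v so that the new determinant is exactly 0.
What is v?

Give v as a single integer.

Answer: -12

Derivation:
det is linear in entry M[1][1]: det = old_det + (v - -1) * C_11
Cofactor C_11 = -2
Want det = 0: -22 + (v - -1) * -2 = 0
  (v - -1) = 22 / -2 = -11
  v = -1 + (-11) = -12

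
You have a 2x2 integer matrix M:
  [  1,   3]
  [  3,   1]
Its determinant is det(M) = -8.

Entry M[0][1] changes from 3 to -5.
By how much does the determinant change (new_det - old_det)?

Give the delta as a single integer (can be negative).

Cofactor C_01 = -3
Entry delta = -5 - 3 = -8
Det delta = entry_delta * cofactor = -8 * -3 = 24

Answer: 24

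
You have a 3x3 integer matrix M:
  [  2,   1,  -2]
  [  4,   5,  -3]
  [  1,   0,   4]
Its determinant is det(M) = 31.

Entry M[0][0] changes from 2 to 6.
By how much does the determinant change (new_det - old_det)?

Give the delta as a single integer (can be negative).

Answer: 80

Derivation:
Cofactor C_00 = 20
Entry delta = 6 - 2 = 4
Det delta = entry_delta * cofactor = 4 * 20 = 80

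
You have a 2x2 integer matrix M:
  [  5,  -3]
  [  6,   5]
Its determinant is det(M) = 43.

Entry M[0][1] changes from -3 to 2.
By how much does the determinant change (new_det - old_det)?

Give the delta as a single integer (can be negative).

Answer: -30

Derivation:
Cofactor C_01 = -6
Entry delta = 2 - -3 = 5
Det delta = entry_delta * cofactor = 5 * -6 = -30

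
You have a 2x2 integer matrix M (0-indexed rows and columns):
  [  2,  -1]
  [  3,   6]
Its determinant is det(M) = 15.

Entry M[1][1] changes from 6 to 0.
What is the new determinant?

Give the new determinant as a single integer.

Answer: 3

Derivation:
det is linear in row 1: changing M[1][1] by delta changes det by delta * cofactor(1,1).
Cofactor C_11 = (-1)^(1+1) * minor(1,1) = 2
Entry delta = 0 - 6 = -6
Det delta = -6 * 2 = -12
New det = 15 + -12 = 3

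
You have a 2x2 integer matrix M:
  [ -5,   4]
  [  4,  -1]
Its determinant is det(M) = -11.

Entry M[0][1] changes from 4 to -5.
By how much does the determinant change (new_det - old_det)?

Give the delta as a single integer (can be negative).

Cofactor C_01 = -4
Entry delta = -5 - 4 = -9
Det delta = entry_delta * cofactor = -9 * -4 = 36

Answer: 36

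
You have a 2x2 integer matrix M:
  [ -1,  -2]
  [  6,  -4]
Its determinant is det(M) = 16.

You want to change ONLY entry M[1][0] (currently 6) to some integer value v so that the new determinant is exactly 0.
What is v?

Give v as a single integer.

det is linear in entry M[1][0]: det = old_det + (v - 6) * C_10
Cofactor C_10 = 2
Want det = 0: 16 + (v - 6) * 2 = 0
  (v - 6) = -16 / 2 = -8
  v = 6 + (-8) = -2

Answer: -2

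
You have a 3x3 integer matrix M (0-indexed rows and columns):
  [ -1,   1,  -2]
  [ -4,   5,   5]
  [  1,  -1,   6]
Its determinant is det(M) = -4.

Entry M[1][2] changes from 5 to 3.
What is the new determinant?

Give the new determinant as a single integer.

Answer: -4

Derivation:
det is linear in row 1: changing M[1][2] by delta changes det by delta * cofactor(1,2).
Cofactor C_12 = (-1)^(1+2) * minor(1,2) = 0
Entry delta = 3 - 5 = -2
Det delta = -2 * 0 = 0
New det = -4 + 0 = -4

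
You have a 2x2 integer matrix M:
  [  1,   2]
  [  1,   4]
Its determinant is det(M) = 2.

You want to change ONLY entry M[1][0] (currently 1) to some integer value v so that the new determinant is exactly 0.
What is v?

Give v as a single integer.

det is linear in entry M[1][0]: det = old_det + (v - 1) * C_10
Cofactor C_10 = -2
Want det = 0: 2 + (v - 1) * -2 = 0
  (v - 1) = -2 / -2 = 1
  v = 1 + (1) = 2

Answer: 2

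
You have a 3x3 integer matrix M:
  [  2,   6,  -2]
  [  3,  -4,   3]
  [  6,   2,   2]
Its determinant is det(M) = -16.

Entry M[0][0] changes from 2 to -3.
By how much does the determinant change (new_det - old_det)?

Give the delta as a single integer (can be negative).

Answer: 70

Derivation:
Cofactor C_00 = -14
Entry delta = -3 - 2 = -5
Det delta = entry_delta * cofactor = -5 * -14 = 70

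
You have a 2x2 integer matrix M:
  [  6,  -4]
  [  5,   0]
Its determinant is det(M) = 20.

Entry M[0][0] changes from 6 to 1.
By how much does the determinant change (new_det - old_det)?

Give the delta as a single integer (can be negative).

Answer: 0

Derivation:
Cofactor C_00 = 0
Entry delta = 1 - 6 = -5
Det delta = entry_delta * cofactor = -5 * 0 = 0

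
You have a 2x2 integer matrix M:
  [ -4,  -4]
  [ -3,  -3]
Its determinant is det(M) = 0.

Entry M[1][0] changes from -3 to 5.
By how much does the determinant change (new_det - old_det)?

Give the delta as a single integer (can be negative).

Cofactor C_10 = 4
Entry delta = 5 - -3 = 8
Det delta = entry_delta * cofactor = 8 * 4 = 32

Answer: 32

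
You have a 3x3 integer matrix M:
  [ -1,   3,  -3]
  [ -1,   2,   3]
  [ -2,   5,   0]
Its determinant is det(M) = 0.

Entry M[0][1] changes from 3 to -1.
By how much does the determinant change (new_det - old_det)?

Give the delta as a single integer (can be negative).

Cofactor C_01 = -6
Entry delta = -1 - 3 = -4
Det delta = entry_delta * cofactor = -4 * -6 = 24

Answer: 24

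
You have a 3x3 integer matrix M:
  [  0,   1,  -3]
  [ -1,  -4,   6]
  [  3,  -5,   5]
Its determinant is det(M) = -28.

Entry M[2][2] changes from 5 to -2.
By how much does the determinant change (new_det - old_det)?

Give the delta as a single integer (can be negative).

Cofactor C_22 = 1
Entry delta = -2 - 5 = -7
Det delta = entry_delta * cofactor = -7 * 1 = -7

Answer: -7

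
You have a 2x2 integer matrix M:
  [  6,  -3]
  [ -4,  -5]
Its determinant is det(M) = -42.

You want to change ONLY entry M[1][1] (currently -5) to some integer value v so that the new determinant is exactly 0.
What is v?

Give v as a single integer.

Answer: 2

Derivation:
det is linear in entry M[1][1]: det = old_det + (v - -5) * C_11
Cofactor C_11 = 6
Want det = 0: -42 + (v - -5) * 6 = 0
  (v - -5) = 42 / 6 = 7
  v = -5 + (7) = 2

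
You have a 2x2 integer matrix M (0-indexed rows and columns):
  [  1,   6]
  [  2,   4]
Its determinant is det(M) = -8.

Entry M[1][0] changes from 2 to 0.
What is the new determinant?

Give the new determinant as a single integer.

det is linear in row 1: changing M[1][0] by delta changes det by delta * cofactor(1,0).
Cofactor C_10 = (-1)^(1+0) * minor(1,0) = -6
Entry delta = 0 - 2 = -2
Det delta = -2 * -6 = 12
New det = -8 + 12 = 4

Answer: 4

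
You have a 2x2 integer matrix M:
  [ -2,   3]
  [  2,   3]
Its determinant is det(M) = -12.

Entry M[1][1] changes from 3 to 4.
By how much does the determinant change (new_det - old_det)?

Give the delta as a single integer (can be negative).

Cofactor C_11 = -2
Entry delta = 4 - 3 = 1
Det delta = entry_delta * cofactor = 1 * -2 = -2

Answer: -2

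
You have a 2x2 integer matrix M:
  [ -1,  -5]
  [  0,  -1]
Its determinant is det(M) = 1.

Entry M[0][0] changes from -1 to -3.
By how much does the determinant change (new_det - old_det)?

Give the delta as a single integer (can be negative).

Answer: 2

Derivation:
Cofactor C_00 = -1
Entry delta = -3 - -1 = -2
Det delta = entry_delta * cofactor = -2 * -1 = 2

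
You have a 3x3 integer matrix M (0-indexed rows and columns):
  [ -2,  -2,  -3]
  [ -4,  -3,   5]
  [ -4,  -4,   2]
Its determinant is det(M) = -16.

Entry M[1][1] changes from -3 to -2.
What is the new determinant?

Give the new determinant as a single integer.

Answer: -32

Derivation:
det is linear in row 1: changing M[1][1] by delta changes det by delta * cofactor(1,1).
Cofactor C_11 = (-1)^(1+1) * minor(1,1) = -16
Entry delta = -2 - -3 = 1
Det delta = 1 * -16 = -16
New det = -16 + -16 = -32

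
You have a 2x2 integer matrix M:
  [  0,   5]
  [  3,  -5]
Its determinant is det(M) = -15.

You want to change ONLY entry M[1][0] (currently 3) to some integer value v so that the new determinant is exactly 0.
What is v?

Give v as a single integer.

det is linear in entry M[1][0]: det = old_det + (v - 3) * C_10
Cofactor C_10 = -5
Want det = 0: -15 + (v - 3) * -5 = 0
  (v - 3) = 15 / -5 = -3
  v = 3 + (-3) = 0

Answer: 0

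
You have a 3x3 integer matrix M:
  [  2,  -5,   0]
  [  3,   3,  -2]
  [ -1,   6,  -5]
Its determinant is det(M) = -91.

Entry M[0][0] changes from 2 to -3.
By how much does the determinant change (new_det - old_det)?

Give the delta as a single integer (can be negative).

Answer: 15

Derivation:
Cofactor C_00 = -3
Entry delta = -3 - 2 = -5
Det delta = entry_delta * cofactor = -5 * -3 = 15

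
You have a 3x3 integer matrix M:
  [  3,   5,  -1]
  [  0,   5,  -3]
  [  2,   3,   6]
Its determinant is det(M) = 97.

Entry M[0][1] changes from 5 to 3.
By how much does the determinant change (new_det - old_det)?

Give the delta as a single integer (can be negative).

Answer: 12

Derivation:
Cofactor C_01 = -6
Entry delta = 3 - 5 = -2
Det delta = entry_delta * cofactor = -2 * -6 = 12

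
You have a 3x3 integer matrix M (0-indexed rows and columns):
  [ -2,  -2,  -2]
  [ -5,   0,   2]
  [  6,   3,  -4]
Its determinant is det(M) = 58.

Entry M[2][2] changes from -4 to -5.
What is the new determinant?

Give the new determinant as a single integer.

Answer: 68

Derivation:
det is linear in row 2: changing M[2][2] by delta changes det by delta * cofactor(2,2).
Cofactor C_22 = (-1)^(2+2) * minor(2,2) = -10
Entry delta = -5 - -4 = -1
Det delta = -1 * -10 = 10
New det = 58 + 10 = 68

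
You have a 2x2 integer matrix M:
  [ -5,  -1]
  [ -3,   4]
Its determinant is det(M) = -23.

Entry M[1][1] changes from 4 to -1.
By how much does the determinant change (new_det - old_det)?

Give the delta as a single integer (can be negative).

Answer: 25

Derivation:
Cofactor C_11 = -5
Entry delta = -1 - 4 = -5
Det delta = entry_delta * cofactor = -5 * -5 = 25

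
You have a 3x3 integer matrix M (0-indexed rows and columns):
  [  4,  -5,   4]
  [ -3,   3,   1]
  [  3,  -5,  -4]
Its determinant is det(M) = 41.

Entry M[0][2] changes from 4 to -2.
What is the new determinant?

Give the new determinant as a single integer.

Answer: 5

Derivation:
det is linear in row 0: changing M[0][2] by delta changes det by delta * cofactor(0,2).
Cofactor C_02 = (-1)^(0+2) * minor(0,2) = 6
Entry delta = -2 - 4 = -6
Det delta = -6 * 6 = -36
New det = 41 + -36 = 5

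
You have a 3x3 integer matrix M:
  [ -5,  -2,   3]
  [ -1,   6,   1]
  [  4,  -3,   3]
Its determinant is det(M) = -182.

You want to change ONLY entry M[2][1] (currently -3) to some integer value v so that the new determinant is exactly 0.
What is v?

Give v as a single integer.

det is linear in entry M[2][1]: det = old_det + (v - -3) * C_21
Cofactor C_21 = 2
Want det = 0: -182 + (v - -3) * 2 = 0
  (v - -3) = 182 / 2 = 91
  v = -3 + (91) = 88

Answer: 88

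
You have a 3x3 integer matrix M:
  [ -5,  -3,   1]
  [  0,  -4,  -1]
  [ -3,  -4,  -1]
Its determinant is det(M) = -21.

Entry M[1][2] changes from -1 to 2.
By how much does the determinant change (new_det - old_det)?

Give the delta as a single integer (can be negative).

Cofactor C_12 = -11
Entry delta = 2 - -1 = 3
Det delta = entry_delta * cofactor = 3 * -11 = -33

Answer: -33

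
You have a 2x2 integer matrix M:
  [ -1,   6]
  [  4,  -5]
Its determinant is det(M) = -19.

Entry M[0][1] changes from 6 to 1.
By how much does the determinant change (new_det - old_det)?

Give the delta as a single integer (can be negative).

Answer: 20

Derivation:
Cofactor C_01 = -4
Entry delta = 1 - 6 = -5
Det delta = entry_delta * cofactor = -5 * -4 = 20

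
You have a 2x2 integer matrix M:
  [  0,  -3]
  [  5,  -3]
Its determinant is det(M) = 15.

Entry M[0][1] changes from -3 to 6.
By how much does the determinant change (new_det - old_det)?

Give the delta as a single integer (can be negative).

Cofactor C_01 = -5
Entry delta = 6 - -3 = 9
Det delta = entry_delta * cofactor = 9 * -5 = -45

Answer: -45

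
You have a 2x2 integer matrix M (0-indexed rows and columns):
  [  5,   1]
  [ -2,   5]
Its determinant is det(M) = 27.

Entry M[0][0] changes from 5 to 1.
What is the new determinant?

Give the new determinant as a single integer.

det is linear in row 0: changing M[0][0] by delta changes det by delta * cofactor(0,0).
Cofactor C_00 = (-1)^(0+0) * minor(0,0) = 5
Entry delta = 1 - 5 = -4
Det delta = -4 * 5 = -20
New det = 27 + -20 = 7

Answer: 7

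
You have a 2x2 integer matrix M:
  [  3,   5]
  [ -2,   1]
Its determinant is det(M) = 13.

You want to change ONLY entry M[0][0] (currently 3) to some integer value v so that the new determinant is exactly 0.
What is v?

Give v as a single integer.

det is linear in entry M[0][0]: det = old_det + (v - 3) * C_00
Cofactor C_00 = 1
Want det = 0: 13 + (v - 3) * 1 = 0
  (v - 3) = -13 / 1 = -13
  v = 3 + (-13) = -10

Answer: -10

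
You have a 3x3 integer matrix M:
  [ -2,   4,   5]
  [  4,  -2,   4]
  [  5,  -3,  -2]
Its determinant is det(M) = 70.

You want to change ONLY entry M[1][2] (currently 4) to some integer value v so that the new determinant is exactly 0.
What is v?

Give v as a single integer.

Answer: -1

Derivation:
det is linear in entry M[1][2]: det = old_det + (v - 4) * C_12
Cofactor C_12 = 14
Want det = 0: 70 + (v - 4) * 14 = 0
  (v - 4) = -70 / 14 = -5
  v = 4 + (-5) = -1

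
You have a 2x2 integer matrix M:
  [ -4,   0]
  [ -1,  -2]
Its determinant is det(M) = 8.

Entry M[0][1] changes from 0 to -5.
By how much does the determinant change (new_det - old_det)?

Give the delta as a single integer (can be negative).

Cofactor C_01 = 1
Entry delta = -5 - 0 = -5
Det delta = entry_delta * cofactor = -5 * 1 = -5

Answer: -5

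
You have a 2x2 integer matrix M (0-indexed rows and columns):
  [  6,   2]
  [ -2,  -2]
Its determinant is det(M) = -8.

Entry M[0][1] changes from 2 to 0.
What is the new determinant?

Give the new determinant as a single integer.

det is linear in row 0: changing M[0][1] by delta changes det by delta * cofactor(0,1).
Cofactor C_01 = (-1)^(0+1) * minor(0,1) = 2
Entry delta = 0 - 2 = -2
Det delta = -2 * 2 = -4
New det = -8 + -4 = -12

Answer: -12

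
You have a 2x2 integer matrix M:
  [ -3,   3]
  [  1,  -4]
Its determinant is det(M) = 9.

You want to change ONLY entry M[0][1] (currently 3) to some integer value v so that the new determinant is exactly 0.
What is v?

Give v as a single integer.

Answer: 12

Derivation:
det is linear in entry M[0][1]: det = old_det + (v - 3) * C_01
Cofactor C_01 = -1
Want det = 0: 9 + (v - 3) * -1 = 0
  (v - 3) = -9 / -1 = 9
  v = 3 + (9) = 12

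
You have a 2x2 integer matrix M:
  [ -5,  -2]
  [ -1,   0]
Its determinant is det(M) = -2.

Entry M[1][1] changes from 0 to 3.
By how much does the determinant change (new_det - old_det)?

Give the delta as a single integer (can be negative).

Cofactor C_11 = -5
Entry delta = 3 - 0 = 3
Det delta = entry_delta * cofactor = 3 * -5 = -15

Answer: -15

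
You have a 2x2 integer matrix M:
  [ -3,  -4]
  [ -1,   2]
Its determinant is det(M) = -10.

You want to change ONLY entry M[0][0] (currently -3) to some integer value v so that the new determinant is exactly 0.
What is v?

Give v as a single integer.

det is linear in entry M[0][0]: det = old_det + (v - -3) * C_00
Cofactor C_00 = 2
Want det = 0: -10 + (v - -3) * 2 = 0
  (v - -3) = 10 / 2 = 5
  v = -3 + (5) = 2

Answer: 2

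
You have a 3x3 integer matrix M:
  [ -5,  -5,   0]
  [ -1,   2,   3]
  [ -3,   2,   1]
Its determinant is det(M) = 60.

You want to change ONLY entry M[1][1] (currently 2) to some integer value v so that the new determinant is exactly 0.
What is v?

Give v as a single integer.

det is linear in entry M[1][1]: det = old_det + (v - 2) * C_11
Cofactor C_11 = -5
Want det = 0: 60 + (v - 2) * -5 = 0
  (v - 2) = -60 / -5 = 12
  v = 2 + (12) = 14

Answer: 14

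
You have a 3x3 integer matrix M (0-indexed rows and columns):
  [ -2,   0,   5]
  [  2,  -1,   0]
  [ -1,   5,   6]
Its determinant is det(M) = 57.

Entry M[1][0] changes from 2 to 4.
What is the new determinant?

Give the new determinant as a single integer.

Answer: 107

Derivation:
det is linear in row 1: changing M[1][0] by delta changes det by delta * cofactor(1,0).
Cofactor C_10 = (-1)^(1+0) * minor(1,0) = 25
Entry delta = 4 - 2 = 2
Det delta = 2 * 25 = 50
New det = 57 + 50 = 107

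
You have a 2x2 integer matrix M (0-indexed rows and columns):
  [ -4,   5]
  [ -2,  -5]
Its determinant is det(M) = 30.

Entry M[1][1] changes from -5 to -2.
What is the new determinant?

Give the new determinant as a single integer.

Answer: 18

Derivation:
det is linear in row 1: changing M[1][1] by delta changes det by delta * cofactor(1,1).
Cofactor C_11 = (-1)^(1+1) * minor(1,1) = -4
Entry delta = -2 - -5 = 3
Det delta = 3 * -4 = -12
New det = 30 + -12 = 18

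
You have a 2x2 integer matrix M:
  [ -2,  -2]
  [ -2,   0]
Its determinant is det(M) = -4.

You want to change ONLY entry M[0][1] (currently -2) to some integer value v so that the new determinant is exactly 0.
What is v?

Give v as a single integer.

det is linear in entry M[0][1]: det = old_det + (v - -2) * C_01
Cofactor C_01 = 2
Want det = 0: -4 + (v - -2) * 2 = 0
  (v - -2) = 4 / 2 = 2
  v = -2 + (2) = 0

Answer: 0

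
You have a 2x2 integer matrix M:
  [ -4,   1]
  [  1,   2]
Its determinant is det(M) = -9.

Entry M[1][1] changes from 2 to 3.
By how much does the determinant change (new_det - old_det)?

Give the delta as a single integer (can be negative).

Answer: -4

Derivation:
Cofactor C_11 = -4
Entry delta = 3 - 2 = 1
Det delta = entry_delta * cofactor = 1 * -4 = -4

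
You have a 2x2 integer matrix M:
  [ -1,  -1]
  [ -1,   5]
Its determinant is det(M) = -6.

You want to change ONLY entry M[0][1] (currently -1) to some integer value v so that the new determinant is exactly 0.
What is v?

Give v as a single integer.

Answer: 5

Derivation:
det is linear in entry M[0][1]: det = old_det + (v - -1) * C_01
Cofactor C_01 = 1
Want det = 0: -6 + (v - -1) * 1 = 0
  (v - -1) = 6 / 1 = 6
  v = -1 + (6) = 5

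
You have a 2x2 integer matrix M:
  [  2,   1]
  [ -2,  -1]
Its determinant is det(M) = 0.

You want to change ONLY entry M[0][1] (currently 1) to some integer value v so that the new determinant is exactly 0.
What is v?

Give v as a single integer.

Answer: 1

Derivation:
det is linear in entry M[0][1]: det = old_det + (v - 1) * C_01
Cofactor C_01 = 2
Want det = 0: 0 + (v - 1) * 2 = 0
  (v - 1) = 0 / 2 = 0
  v = 1 + (0) = 1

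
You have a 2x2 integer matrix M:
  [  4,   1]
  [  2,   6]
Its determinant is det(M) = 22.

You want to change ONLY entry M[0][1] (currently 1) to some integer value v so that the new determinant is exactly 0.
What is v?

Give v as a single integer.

det is linear in entry M[0][1]: det = old_det + (v - 1) * C_01
Cofactor C_01 = -2
Want det = 0: 22 + (v - 1) * -2 = 0
  (v - 1) = -22 / -2 = 11
  v = 1 + (11) = 12

Answer: 12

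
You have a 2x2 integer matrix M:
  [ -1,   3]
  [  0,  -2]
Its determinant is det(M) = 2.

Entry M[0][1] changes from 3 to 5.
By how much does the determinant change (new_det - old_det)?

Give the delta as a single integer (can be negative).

Cofactor C_01 = 0
Entry delta = 5 - 3 = 2
Det delta = entry_delta * cofactor = 2 * 0 = 0

Answer: 0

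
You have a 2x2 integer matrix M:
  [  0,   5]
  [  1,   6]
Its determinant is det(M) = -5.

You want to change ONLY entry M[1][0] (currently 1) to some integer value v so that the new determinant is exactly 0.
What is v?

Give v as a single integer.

det is linear in entry M[1][0]: det = old_det + (v - 1) * C_10
Cofactor C_10 = -5
Want det = 0: -5 + (v - 1) * -5 = 0
  (v - 1) = 5 / -5 = -1
  v = 1 + (-1) = 0

Answer: 0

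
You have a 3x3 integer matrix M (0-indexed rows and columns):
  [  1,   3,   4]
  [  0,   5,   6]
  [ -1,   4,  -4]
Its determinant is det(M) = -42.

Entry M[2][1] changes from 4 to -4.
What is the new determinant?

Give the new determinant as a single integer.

det is linear in row 2: changing M[2][1] by delta changes det by delta * cofactor(2,1).
Cofactor C_21 = (-1)^(2+1) * minor(2,1) = -6
Entry delta = -4 - 4 = -8
Det delta = -8 * -6 = 48
New det = -42 + 48 = 6

Answer: 6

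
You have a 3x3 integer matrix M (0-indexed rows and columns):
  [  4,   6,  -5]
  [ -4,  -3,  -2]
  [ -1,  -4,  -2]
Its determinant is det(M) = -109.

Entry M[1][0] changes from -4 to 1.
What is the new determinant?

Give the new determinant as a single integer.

det is linear in row 1: changing M[1][0] by delta changes det by delta * cofactor(1,0).
Cofactor C_10 = (-1)^(1+0) * minor(1,0) = 32
Entry delta = 1 - -4 = 5
Det delta = 5 * 32 = 160
New det = -109 + 160 = 51

Answer: 51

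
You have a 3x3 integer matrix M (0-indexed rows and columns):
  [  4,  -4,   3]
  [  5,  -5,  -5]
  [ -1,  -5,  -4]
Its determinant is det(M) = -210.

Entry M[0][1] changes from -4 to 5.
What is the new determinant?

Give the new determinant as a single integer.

det is linear in row 0: changing M[0][1] by delta changes det by delta * cofactor(0,1).
Cofactor C_01 = (-1)^(0+1) * minor(0,1) = 25
Entry delta = 5 - -4 = 9
Det delta = 9 * 25 = 225
New det = -210 + 225 = 15

Answer: 15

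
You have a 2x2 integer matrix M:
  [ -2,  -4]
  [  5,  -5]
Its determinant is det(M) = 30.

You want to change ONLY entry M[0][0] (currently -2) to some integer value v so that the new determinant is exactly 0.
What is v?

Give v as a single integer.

Answer: 4

Derivation:
det is linear in entry M[0][0]: det = old_det + (v - -2) * C_00
Cofactor C_00 = -5
Want det = 0: 30 + (v - -2) * -5 = 0
  (v - -2) = -30 / -5 = 6
  v = -2 + (6) = 4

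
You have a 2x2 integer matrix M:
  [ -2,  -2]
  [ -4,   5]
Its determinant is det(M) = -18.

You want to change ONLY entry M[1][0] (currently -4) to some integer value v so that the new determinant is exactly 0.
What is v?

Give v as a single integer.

Answer: 5

Derivation:
det is linear in entry M[1][0]: det = old_det + (v - -4) * C_10
Cofactor C_10 = 2
Want det = 0: -18 + (v - -4) * 2 = 0
  (v - -4) = 18 / 2 = 9
  v = -4 + (9) = 5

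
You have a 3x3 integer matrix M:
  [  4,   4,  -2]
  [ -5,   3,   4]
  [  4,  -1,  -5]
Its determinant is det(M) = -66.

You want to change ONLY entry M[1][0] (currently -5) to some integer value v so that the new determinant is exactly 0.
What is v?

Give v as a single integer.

Answer: -2

Derivation:
det is linear in entry M[1][0]: det = old_det + (v - -5) * C_10
Cofactor C_10 = 22
Want det = 0: -66 + (v - -5) * 22 = 0
  (v - -5) = 66 / 22 = 3
  v = -5 + (3) = -2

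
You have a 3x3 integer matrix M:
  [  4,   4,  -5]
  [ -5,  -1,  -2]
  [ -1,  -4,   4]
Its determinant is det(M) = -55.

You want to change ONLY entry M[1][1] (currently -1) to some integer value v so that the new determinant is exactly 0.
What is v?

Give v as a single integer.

det is linear in entry M[1][1]: det = old_det + (v - -1) * C_11
Cofactor C_11 = 11
Want det = 0: -55 + (v - -1) * 11 = 0
  (v - -1) = 55 / 11 = 5
  v = -1 + (5) = 4

Answer: 4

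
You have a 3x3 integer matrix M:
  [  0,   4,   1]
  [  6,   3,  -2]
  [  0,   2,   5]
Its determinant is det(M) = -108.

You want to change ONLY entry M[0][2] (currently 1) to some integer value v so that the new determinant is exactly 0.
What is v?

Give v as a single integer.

Answer: 10

Derivation:
det is linear in entry M[0][2]: det = old_det + (v - 1) * C_02
Cofactor C_02 = 12
Want det = 0: -108 + (v - 1) * 12 = 0
  (v - 1) = 108 / 12 = 9
  v = 1 + (9) = 10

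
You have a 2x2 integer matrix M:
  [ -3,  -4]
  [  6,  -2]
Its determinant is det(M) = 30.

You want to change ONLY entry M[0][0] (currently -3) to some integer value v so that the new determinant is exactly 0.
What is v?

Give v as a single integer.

det is linear in entry M[0][0]: det = old_det + (v - -3) * C_00
Cofactor C_00 = -2
Want det = 0: 30 + (v - -3) * -2 = 0
  (v - -3) = -30 / -2 = 15
  v = -3 + (15) = 12

Answer: 12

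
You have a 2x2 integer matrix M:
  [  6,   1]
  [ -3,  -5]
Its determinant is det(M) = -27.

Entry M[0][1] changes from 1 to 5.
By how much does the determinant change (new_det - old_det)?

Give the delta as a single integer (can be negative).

Cofactor C_01 = 3
Entry delta = 5 - 1 = 4
Det delta = entry_delta * cofactor = 4 * 3 = 12

Answer: 12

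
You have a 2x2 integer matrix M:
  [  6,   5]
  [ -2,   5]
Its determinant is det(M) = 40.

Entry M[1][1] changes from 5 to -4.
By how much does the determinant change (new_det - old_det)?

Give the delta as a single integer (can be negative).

Cofactor C_11 = 6
Entry delta = -4 - 5 = -9
Det delta = entry_delta * cofactor = -9 * 6 = -54

Answer: -54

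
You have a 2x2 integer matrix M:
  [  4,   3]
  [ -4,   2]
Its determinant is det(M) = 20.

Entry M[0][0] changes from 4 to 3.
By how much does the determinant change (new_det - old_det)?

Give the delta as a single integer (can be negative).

Cofactor C_00 = 2
Entry delta = 3 - 4 = -1
Det delta = entry_delta * cofactor = -1 * 2 = -2

Answer: -2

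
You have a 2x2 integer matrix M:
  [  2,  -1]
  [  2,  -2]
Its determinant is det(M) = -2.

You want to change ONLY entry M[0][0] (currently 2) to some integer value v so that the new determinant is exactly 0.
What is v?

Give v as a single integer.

det is linear in entry M[0][0]: det = old_det + (v - 2) * C_00
Cofactor C_00 = -2
Want det = 0: -2 + (v - 2) * -2 = 0
  (v - 2) = 2 / -2 = -1
  v = 2 + (-1) = 1

Answer: 1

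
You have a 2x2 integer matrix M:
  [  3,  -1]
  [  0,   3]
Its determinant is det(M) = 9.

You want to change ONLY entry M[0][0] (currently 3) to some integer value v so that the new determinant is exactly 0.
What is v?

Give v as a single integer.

det is linear in entry M[0][0]: det = old_det + (v - 3) * C_00
Cofactor C_00 = 3
Want det = 0: 9 + (v - 3) * 3 = 0
  (v - 3) = -9 / 3 = -3
  v = 3 + (-3) = 0

Answer: 0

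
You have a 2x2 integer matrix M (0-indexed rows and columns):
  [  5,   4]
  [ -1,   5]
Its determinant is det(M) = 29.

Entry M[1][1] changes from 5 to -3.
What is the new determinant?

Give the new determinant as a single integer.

det is linear in row 1: changing M[1][1] by delta changes det by delta * cofactor(1,1).
Cofactor C_11 = (-1)^(1+1) * minor(1,1) = 5
Entry delta = -3 - 5 = -8
Det delta = -8 * 5 = -40
New det = 29 + -40 = -11

Answer: -11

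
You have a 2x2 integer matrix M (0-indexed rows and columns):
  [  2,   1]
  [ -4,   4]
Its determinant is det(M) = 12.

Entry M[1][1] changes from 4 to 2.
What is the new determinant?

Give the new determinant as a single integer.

Answer: 8

Derivation:
det is linear in row 1: changing M[1][1] by delta changes det by delta * cofactor(1,1).
Cofactor C_11 = (-1)^(1+1) * minor(1,1) = 2
Entry delta = 2 - 4 = -2
Det delta = -2 * 2 = -4
New det = 12 + -4 = 8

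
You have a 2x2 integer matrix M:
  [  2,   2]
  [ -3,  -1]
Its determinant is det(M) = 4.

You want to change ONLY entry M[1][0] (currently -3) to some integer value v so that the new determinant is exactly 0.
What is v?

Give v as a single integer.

det is linear in entry M[1][0]: det = old_det + (v - -3) * C_10
Cofactor C_10 = -2
Want det = 0: 4 + (v - -3) * -2 = 0
  (v - -3) = -4 / -2 = 2
  v = -3 + (2) = -1

Answer: -1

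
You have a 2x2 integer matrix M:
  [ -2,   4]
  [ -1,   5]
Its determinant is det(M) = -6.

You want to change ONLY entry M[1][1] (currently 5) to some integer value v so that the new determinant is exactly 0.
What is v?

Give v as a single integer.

det is linear in entry M[1][1]: det = old_det + (v - 5) * C_11
Cofactor C_11 = -2
Want det = 0: -6 + (v - 5) * -2 = 0
  (v - 5) = 6 / -2 = -3
  v = 5 + (-3) = 2

Answer: 2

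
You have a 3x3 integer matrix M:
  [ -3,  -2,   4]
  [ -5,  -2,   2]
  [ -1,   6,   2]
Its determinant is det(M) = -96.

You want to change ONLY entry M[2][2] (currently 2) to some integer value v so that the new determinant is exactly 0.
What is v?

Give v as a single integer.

det is linear in entry M[2][2]: det = old_det + (v - 2) * C_22
Cofactor C_22 = -4
Want det = 0: -96 + (v - 2) * -4 = 0
  (v - 2) = 96 / -4 = -24
  v = 2 + (-24) = -22

Answer: -22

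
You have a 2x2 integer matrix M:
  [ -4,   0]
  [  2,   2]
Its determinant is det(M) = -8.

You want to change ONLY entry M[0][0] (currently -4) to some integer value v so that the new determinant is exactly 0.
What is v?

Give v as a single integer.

Answer: 0

Derivation:
det is linear in entry M[0][0]: det = old_det + (v - -4) * C_00
Cofactor C_00 = 2
Want det = 0: -8 + (v - -4) * 2 = 0
  (v - -4) = 8 / 2 = 4
  v = -4 + (4) = 0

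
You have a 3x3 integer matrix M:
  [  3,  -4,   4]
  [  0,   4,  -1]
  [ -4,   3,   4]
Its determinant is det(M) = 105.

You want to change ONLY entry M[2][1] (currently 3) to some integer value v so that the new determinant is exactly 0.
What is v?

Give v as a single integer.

det is linear in entry M[2][1]: det = old_det + (v - 3) * C_21
Cofactor C_21 = 3
Want det = 0: 105 + (v - 3) * 3 = 0
  (v - 3) = -105 / 3 = -35
  v = 3 + (-35) = -32

Answer: -32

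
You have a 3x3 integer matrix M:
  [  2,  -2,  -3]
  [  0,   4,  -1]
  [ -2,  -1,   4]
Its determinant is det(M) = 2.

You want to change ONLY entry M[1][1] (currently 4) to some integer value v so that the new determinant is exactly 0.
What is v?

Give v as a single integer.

Answer: 3

Derivation:
det is linear in entry M[1][1]: det = old_det + (v - 4) * C_11
Cofactor C_11 = 2
Want det = 0: 2 + (v - 4) * 2 = 0
  (v - 4) = -2 / 2 = -1
  v = 4 + (-1) = 3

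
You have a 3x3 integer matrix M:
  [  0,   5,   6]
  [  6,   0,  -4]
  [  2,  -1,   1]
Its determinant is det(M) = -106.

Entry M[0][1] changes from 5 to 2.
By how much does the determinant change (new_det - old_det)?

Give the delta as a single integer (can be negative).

Answer: 42

Derivation:
Cofactor C_01 = -14
Entry delta = 2 - 5 = -3
Det delta = entry_delta * cofactor = -3 * -14 = 42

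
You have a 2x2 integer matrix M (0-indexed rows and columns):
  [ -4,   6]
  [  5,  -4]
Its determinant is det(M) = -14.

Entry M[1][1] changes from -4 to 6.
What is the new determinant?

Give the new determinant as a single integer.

det is linear in row 1: changing M[1][1] by delta changes det by delta * cofactor(1,1).
Cofactor C_11 = (-1)^(1+1) * minor(1,1) = -4
Entry delta = 6 - -4 = 10
Det delta = 10 * -4 = -40
New det = -14 + -40 = -54

Answer: -54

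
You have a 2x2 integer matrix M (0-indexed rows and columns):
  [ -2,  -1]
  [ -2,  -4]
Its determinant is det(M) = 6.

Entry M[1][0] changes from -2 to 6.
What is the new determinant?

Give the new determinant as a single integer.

Answer: 14

Derivation:
det is linear in row 1: changing M[1][0] by delta changes det by delta * cofactor(1,0).
Cofactor C_10 = (-1)^(1+0) * minor(1,0) = 1
Entry delta = 6 - -2 = 8
Det delta = 8 * 1 = 8
New det = 6 + 8 = 14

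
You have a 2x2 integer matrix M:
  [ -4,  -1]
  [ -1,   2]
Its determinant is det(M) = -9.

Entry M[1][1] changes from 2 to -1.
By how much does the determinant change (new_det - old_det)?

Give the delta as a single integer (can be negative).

Answer: 12

Derivation:
Cofactor C_11 = -4
Entry delta = -1 - 2 = -3
Det delta = entry_delta * cofactor = -3 * -4 = 12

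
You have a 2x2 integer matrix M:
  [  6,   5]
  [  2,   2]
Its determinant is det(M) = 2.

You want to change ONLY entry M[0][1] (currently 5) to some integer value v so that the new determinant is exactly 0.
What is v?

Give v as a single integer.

Answer: 6

Derivation:
det is linear in entry M[0][1]: det = old_det + (v - 5) * C_01
Cofactor C_01 = -2
Want det = 0: 2 + (v - 5) * -2 = 0
  (v - 5) = -2 / -2 = 1
  v = 5 + (1) = 6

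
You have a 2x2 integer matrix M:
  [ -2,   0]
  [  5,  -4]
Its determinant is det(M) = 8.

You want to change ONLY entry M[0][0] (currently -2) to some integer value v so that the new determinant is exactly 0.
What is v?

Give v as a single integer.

det is linear in entry M[0][0]: det = old_det + (v - -2) * C_00
Cofactor C_00 = -4
Want det = 0: 8 + (v - -2) * -4 = 0
  (v - -2) = -8 / -4 = 2
  v = -2 + (2) = 0

Answer: 0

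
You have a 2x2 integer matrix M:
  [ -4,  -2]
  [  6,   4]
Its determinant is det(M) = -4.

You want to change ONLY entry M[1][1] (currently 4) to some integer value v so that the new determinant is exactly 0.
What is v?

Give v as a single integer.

Answer: 3

Derivation:
det is linear in entry M[1][1]: det = old_det + (v - 4) * C_11
Cofactor C_11 = -4
Want det = 0: -4 + (v - 4) * -4 = 0
  (v - 4) = 4 / -4 = -1
  v = 4 + (-1) = 3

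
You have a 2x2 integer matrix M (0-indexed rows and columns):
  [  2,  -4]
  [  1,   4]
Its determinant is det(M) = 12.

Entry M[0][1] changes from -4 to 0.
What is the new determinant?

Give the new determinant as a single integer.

det is linear in row 0: changing M[0][1] by delta changes det by delta * cofactor(0,1).
Cofactor C_01 = (-1)^(0+1) * minor(0,1) = -1
Entry delta = 0 - -4 = 4
Det delta = 4 * -1 = -4
New det = 12 + -4 = 8

Answer: 8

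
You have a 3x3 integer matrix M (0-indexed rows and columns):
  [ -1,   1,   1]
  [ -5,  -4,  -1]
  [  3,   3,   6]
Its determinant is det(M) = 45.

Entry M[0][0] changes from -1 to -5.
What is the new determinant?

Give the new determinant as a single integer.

Answer: 129

Derivation:
det is linear in row 0: changing M[0][0] by delta changes det by delta * cofactor(0,0).
Cofactor C_00 = (-1)^(0+0) * minor(0,0) = -21
Entry delta = -5 - -1 = -4
Det delta = -4 * -21 = 84
New det = 45 + 84 = 129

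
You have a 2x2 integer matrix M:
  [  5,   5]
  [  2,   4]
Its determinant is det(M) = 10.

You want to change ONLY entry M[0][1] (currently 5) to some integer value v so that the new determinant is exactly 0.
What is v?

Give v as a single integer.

det is linear in entry M[0][1]: det = old_det + (v - 5) * C_01
Cofactor C_01 = -2
Want det = 0: 10 + (v - 5) * -2 = 0
  (v - 5) = -10 / -2 = 5
  v = 5 + (5) = 10

Answer: 10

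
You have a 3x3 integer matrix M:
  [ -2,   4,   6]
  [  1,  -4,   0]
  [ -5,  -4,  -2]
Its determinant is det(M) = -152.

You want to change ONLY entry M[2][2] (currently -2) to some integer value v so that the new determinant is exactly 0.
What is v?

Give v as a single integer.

det is linear in entry M[2][2]: det = old_det + (v - -2) * C_22
Cofactor C_22 = 4
Want det = 0: -152 + (v - -2) * 4 = 0
  (v - -2) = 152 / 4 = 38
  v = -2 + (38) = 36

Answer: 36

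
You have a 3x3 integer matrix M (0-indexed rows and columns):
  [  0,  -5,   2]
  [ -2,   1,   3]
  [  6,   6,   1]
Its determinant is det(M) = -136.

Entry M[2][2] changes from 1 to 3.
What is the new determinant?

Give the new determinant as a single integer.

Answer: -156

Derivation:
det is linear in row 2: changing M[2][2] by delta changes det by delta * cofactor(2,2).
Cofactor C_22 = (-1)^(2+2) * minor(2,2) = -10
Entry delta = 3 - 1 = 2
Det delta = 2 * -10 = -20
New det = -136 + -20 = -156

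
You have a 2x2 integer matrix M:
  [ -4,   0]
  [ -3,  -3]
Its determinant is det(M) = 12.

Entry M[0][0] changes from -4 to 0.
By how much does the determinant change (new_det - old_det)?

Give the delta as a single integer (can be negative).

Cofactor C_00 = -3
Entry delta = 0 - -4 = 4
Det delta = entry_delta * cofactor = 4 * -3 = -12

Answer: -12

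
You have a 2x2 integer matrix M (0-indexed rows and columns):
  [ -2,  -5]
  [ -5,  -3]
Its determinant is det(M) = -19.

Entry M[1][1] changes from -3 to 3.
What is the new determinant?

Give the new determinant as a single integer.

Answer: -31

Derivation:
det is linear in row 1: changing M[1][1] by delta changes det by delta * cofactor(1,1).
Cofactor C_11 = (-1)^(1+1) * minor(1,1) = -2
Entry delta = 3 - -3 = 6
Det delta = 6 * -2 = -12
New det = -19 + -12 = -31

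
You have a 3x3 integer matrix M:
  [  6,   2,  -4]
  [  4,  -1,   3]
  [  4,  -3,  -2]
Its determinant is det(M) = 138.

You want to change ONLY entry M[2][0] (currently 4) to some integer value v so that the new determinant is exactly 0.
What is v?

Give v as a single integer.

Answer: -65

Derivation:
det is linear in entry M[2][0]: det = old_det + (v - 4) * C_20
Cofactor C_20 = 2
Want det = 0: 138 + (v - 4) * 2 = 0
  (v - 4) = -138 / 2 = -69
  v = 4 + (-69) = -65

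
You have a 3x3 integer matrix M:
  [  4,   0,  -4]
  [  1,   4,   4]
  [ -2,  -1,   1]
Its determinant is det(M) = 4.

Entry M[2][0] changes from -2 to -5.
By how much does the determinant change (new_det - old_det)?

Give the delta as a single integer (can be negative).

Cofactor C_20 = 16
Entry delta = -5 - -2 = -3
Det delta = entry_delta * cofactor = -3 * 16 = -48

Answer: -48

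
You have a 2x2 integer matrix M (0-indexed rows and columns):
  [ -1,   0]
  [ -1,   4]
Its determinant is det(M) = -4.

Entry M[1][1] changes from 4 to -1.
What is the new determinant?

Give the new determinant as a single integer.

det is linear in row 1: changing M[1][1] by delta changes det by delta * cofactor(1,1).
Cofactor C_11 = (-1)^(1+1) * minor(1,1) = -1
Entry delta = -1 - 4 = -5
Det delta = -5 * -1 = 5
New det = -4 + 5 = 1

Answer: 1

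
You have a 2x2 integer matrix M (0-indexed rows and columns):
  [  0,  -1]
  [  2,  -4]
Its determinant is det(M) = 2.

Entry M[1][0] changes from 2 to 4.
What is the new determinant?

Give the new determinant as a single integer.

det is linear in row 1: changing M[1][0] by delta changes det by delta * cofactor(1,0).
Cofactor C_10 = (-1)^(1+0) * minor(1,0) = 1
Entry delta = 4 - 2 = 2
Det delta = 2 * 1 = 2
New det = 2 + 2 = 4

Answer: 4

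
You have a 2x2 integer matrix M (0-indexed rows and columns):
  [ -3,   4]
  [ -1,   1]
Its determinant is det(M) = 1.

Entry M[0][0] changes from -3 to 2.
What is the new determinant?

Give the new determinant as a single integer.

det is linear in row 0: changing M[0][0] by delta changes det by delta * cofactor(0,0).
Cofactor C_00 = (-1)^(0+0) * minor(0,0) = 1
Entry delta = 2 - -3 = 5
Det delta = 5 * 1 = 5
New det = 1 + 5 = 6

Answer: 6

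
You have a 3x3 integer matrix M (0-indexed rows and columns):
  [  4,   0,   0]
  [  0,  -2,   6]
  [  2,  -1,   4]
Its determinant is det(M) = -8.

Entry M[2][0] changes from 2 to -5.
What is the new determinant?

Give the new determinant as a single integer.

det is linear in row 2: changing M[2][0] by delta changes det by delta * cofactor(2,0).
Cofactor C_20 = (-1)^(2+0) * minor(2,0) = 0
Entry delta = -5 - 2 = -7
Det delta = -7 * 0 = 0
New det = -8 + 0 = -8

Answer: -8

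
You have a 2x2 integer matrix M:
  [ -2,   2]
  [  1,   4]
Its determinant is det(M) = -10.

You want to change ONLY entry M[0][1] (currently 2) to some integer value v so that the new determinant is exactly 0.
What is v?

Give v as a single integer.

Answer: -8

Derivation:
det is linear in entry M[0][1]: det = old_det + (v - 2) * C_01
Cofactor C_01 = -1
Want det = 0: -10 + (v - 2) * -1 = 0
  (v - 2) = 10 / -1 = -10
  v = 2 + (-10) = -8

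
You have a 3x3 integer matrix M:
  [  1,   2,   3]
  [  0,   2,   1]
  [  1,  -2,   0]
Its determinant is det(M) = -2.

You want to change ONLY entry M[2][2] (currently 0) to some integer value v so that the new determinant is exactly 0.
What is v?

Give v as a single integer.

Answer: 1

Derivation:
det is linear in entry M[2][2]: det = old_det + (v - 0) * C_22
Cofactor C_22 = 2
Want det = 0: -2 + (v - 0) * 2 = 0
  (v - 0) = 2 / 2 = 1
  v = 0 + (1) = 1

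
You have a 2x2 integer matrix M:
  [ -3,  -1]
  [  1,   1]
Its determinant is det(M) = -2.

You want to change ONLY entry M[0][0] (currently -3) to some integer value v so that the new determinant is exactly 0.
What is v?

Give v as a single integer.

Answer: -1

Derivation:
det is linear in entry M[0][0]: det = old_det + (v - -3) * C_00
Cofactor C_00 = 1
Want det = 0: -2 + (v - -3) * 1 = 0
  (v - -3) = 2 / 1 = 2
  v = -3 + (2) = -1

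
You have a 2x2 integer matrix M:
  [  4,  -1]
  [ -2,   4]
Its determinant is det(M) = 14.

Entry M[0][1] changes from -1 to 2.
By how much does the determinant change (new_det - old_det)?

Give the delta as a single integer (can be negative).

Answer: 6

Derivation:
Cofactor C_01 = 2
Entry delta = 2 - -1 = 3
Det delta = entry_delta * cofactor = 3 * 2 = 6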